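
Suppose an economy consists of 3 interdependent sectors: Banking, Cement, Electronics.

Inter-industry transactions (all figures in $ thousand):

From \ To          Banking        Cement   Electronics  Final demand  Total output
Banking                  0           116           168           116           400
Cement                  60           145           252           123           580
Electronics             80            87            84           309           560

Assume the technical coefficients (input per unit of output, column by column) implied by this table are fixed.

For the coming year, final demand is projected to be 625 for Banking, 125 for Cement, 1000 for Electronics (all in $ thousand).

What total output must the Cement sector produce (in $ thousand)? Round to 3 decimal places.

x_2 = 1536.993

Technical coefficients a_ij = z_ij / X_j:
  a_11 = 0/400 = 0.00, a_21 = 60/400 = 0.15, a_31 = 80/400 = 0.20
  a_12 = 116/580 = 0.20, a_22 = 145/580 = 0.25, a_32 = 87/580 = 0.15
  a_13 = 168/560 = 0.30, a_23 = 252/560 = 0.45, a_33 = 84/560 = 0.15
I − A =
  [   1.00    -0.20    -0.30]
  [  -0.15     0.75    -0.45]
  [  -0.20    -0.15     0.85]
Cofactors of I−A, C_ij = (−1)^(i+j)·(minor ij) (rows/columns in the sector order above):
  C_11 = (0.75)(0.85) − (-0.45)(-0.15) = 0.5700
  C_12 = −[(-0.15)(0.85) − (-0.45)(-0.20)] = 0.2175
  C_13 = (-0.15)(-0.15) − (0.75)(-0.20) = 0.1725
  C_21 = −[(-0.20)(0.85) − (-0.30)(-0.15)] = 0.2150
  C_22 = (1.00)(0.85) − (-0.30)(-0.20) = 0.7900
  C_23 = −[(1.00)(-0.15) − (-0.20)(-0.20)] = 0.1900
  C_31 = (-0.20)(-0.45) − (-0.30)(0.75) = 0.3150
  C_32 = −[(1.00)(-0.45) − (-0.30)(-0.15)] = 0.4950
  C_33 = (1.00)(0.75) − (-0.20)(-0.15) = 0.7200
det(I−A) = Σ_j (I−A)_1j·C_1j = (1.00)(0.5700) + (-0.20)(0.2175) + (-0.30)(0.1725) = 0.47475
adj(I−A) = Cᵀ =
  [ 0.5700   0.2150   0.3150]
  [ 0.2175   0.7900   0.4950]
  [ 0.1725   0.1900   0.7200]
(I − A)⁻¹ = adj(I−A) / det(I−A) ≈
  [   1.2006     0.4529     0.6635]
  [   0.4581     1.6640     1.0427]
  [   0.3633     0.4002     1.5166]
x = (I − A)⁻¹ d = adj(I−A)·d / det(I−A), with det(I−A) = 0.47475:
  x_1 = (0.5700·625 + 0.2150·125 + 0.3150·1000) / 0.47475 = 698.125 / 0.47475 ≈ 1470.511
  x_2 = (0.2175·625 + 0.7900·125 + 0.4950·1000) / 0.47475 = 729.6875 / 0.47475 ≈ 1536.993
  x_3 = (0.1725·625 + 0.1900·125 + 0.7200·1000) / 0.47475 = 851.5625 / 0.47475 ≈ 1793.707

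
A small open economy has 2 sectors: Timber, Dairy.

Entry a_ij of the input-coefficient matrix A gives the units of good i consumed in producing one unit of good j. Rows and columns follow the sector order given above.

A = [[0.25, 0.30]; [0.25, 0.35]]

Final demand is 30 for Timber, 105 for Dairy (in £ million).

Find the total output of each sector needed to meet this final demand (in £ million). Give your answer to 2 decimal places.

x_1 = 123.64, x_2 = 209.09

I − A =
  [   0.75    -0.30]
  [  -0.25     0.65]
det(I−A) = (0.75)(0.65) − (-0.30)(-0.25) = 0.4125
adj(I−A) = [[0.65, 0.30], [0.25, 0.75]]
(I − A)⁻¹ = adj(I−A) / det(I−A) ≈
  [   1.5758     0.7273]
  [   0.6061     1.8182]
x = (I − A)⁻¹ d = adj(I−A)·d / det(I−A), with det(I−A) = 0.4125:
  x_1 = (0.65·30 + 0.30·105) / 0.4125 = 51.00 / 0.4125 ≈ 123.64
  x_2 = (0.25·30 + 0.75·105) / 0.4125 = 86.25 / 0.4125 ≈ 209.09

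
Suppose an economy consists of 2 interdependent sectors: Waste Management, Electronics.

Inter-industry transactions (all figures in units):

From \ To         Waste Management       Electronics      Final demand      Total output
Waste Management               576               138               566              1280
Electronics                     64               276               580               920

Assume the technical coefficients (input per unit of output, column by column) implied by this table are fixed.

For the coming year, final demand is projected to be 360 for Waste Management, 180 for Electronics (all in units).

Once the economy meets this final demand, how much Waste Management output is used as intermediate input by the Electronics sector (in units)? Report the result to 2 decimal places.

Technical coefficients a_ij = z_ij / X_j:
  a_WW = 576/1280 = 0.45, a_EW = 64/1280 = 0.05
  a_WE = 138/920 = 0.15, a_EE = 276/920 = 0.30
I − A =
  [   0.55    -0.15]
  [  -0.05     0.70]
det(I−A) = (0.55)(0.70) − (-0.15)(-0.05) = 0.3775
adj(I−A) = [[0.70, 0.15], [0.05, 0.55]]
(I − A)⁻¹ = adj(I−A) / det(I−A) ≈
  [   1.8543     0.3974]
  [   0.1325     1.4570]
First solve x = (I − A)⁻¹ d = adj(I−A)·d / det(I−A); in particular x_E = (0.05·360 + 0.55·180) / 0.3775 = 117.00 / 0.3775 ≈ 309.9338.
Intermediate flow from W to E: z_WE = a_WE · x_E = 0.15 × 117.00 / 0.3775 = 17.55 / 0.3775 ≈ 46.49.

z_WE = 46.49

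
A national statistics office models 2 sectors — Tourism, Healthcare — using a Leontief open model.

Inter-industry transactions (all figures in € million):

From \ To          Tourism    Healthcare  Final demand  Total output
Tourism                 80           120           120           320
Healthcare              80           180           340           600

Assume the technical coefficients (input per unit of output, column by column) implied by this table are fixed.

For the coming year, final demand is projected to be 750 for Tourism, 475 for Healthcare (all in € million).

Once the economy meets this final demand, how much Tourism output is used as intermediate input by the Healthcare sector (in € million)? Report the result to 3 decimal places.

Technical coefficients a_ij = z_ij / X_j:
  a_11 = 80/320 = 0.25, a_21 = 80/320 = 0.25
  a_12 = 120/600 = 0.20, a_22 = 180/600 = 0.30
I − A =
  [   0.75    -0.20]
  [  -0.25     0.70]
det(I−A) = (0.75)(0.70) − (-0.20)(-0.25) = 0.4750
adj(I−A) = [[0.70, 0.20], [0.25, 0.75]]
(I − A)⁻¹ = adj(I−A) / det(I−A) ≈
  [   1.4737     0.4211]
  [   0.5263     1.5789]
First solve x = (I − A)⁻¹ d = adj(I−A)·d / det(I−A); in particular x_2 = (0.25·750 + 0.75·475) / 0.4750 = 543.75 / 0.4750 ≈ 1144.73684.
Intermediate flow from 1 to 2: z_12 = a_12 · x_2 = 0.20 × 543.75 / 0.4750 = 108.75 / 0.4750 ≈ 228.947.

z_12 = 228.947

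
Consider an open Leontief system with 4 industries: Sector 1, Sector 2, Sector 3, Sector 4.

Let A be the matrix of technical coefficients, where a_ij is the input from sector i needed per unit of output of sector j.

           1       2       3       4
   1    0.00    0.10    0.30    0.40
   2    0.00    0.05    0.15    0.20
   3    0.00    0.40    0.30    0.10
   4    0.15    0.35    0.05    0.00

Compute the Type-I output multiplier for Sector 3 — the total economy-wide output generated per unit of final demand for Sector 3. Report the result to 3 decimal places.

m_3 = 2.916

I − A =
  [   1.00    -0.10    -0.30    -0.40]
  [   0.00     0.95    -0.15    -0.20]
  [   0.00    -0.40     0.70    -0.10]
  [  -0.15    -0.35    -0.05     1.00]
Compute the cofactors C_ij = (−1)^(i+j)·(3×3 minor ij) of I−A; the adjugate is their transpose:
adj(I−A) = Cᵀ =
  [ 0.54200   0.30600   0.32000   0.31000]
  [ 0.02325   0.64850   0.16000   0.15500]
  [ 0.02625   0.41250   0.82000   0.17500]
  [ 0.09075   0.29350   0.14500   0.60500]
det(I−A) = Σ_j (I−A)_1j·C_1j = (1.00)(0.54200) + (-0.10)(0.02325) + (-0.30)(0.02625) + (-0.40)(0.09075) = 0.4955
(I − A)⁻¹ = adj(I−A) / det(I−A) ≈
  [   1.0938     0.6176     0.6458     0.6256]
  [   0.0469     1.3088     0.3229     0.3128]
  [   0.0530     0.8325     1.6549     0.3532]
  [   0.1831     0.5923     0.2926     1.2210]
The output multiplier for sector j is the column-j sum of the Leontief inverse (I − A)⁻¹ = adj(I−A) / det(I−A).
Column 3 of adj(I−A): (0.32000, 0.16000, 0.82000, 0.14500); det(I−A) = 0.4955.
m_3 = (0.32000 + 0.16000 + 0.82000 + 0.14500) / 0.4955 = 1.445 / 0.4955 ≈ 2.916.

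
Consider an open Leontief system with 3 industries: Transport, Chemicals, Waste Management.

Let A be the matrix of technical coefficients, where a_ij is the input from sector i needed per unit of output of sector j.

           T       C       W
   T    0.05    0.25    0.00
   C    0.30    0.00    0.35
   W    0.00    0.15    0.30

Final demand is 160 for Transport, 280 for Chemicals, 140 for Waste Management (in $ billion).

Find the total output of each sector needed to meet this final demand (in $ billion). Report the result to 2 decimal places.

x_T = 293.00, x_C = 473.41, x_W = 301.44

I − A =
  [   0.95    -0.25     0.00]
  [  -0.30     1.00    -0.35]
  [   0.00    -0.15     0.70]
Cofactors of I−A, C_ij = (−1)^(i+j)·(minor ij) (rows/columns in the sector order above):
  C_11 = (1.00)(0.70) − (-0.35)(-0.15) = 0.6475
  C_12 = −[(-0.30)(0.70) − (-0.35)(0.00)] = 0.2100
  C_13 = (-0.30)(-0.15) − (1.00)(0.00) = 0.0450
  C_21 = −[(-0.25)(0.70) − (0.00)(-0.15)] = 0.1750
  C_22 = (0.95)(0.70) − (0.00)(0.00) = 0.6650
  C_23 = −[(0.95)(-0.15) − (-0.25)(0.00)] = 0.1425
  C_31 = (-0.25)(-0.35) − (0.00)(1.00) = 0.0875
  C_32 = −[(0.95)(-0.35) − (0.00)(-0.30)] = 0.3325
  C_33 = (0.95)(1.00) − (-0.25)(-0.30) = 0.8750
det(I−A) = Σ_j (I−A)_1j·C_1j = (0.95)(0.6475) + (-0.25)(0.2100) + (0.00)(0.0450) = 0.562625
adj(I−A) = Cᵀ =
  [ 0.6475   0.1750   0.0875]
  [ 0.2100   0.6650   0.3325]
  [ 0.0450   0.1425   0.8750]
(I − A)⁻¹ = adj(I−A) / det(I−A) ≈
  [   1.1509     0.3110     0.1555]
  [   0.3733     1.1820     0.5910]
  [   0.0800     0.2533     1.5552]
x = (I − A)⁻¹ d = adj(I−A)·d / det(I−A), with det(I−A) = 0.562625:
  x_T = (0.6475·160 + 0.1750·280 + 0.0875·140) / 0.562625 = 164.85 / 0.562625 ≈ 293.00
  x_C = (0.2100·160 + 0.6650·280 + 0.3325·140) / 0.562625 = 266.35 / 0.562625 ≈ 473.41
  x_W = (0.0450·160 + 0.1425·280 + 0.8750·140) / 0.562625 = 169.60 / 0.562625 ≈ 301.44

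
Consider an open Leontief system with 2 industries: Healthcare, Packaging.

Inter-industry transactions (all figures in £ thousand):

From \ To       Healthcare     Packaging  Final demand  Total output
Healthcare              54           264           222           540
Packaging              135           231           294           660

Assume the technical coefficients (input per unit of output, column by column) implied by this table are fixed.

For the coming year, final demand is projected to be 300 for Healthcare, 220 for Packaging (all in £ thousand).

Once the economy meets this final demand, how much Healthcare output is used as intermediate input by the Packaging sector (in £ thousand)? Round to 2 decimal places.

z_12 = 225.15

Technical coefficients a_ij = z_ij / X_j:
  a_11 = 54/540 = 0.10, a_21 = 135/540 = 0.25
  a_12 = 264/660 = 0.40, a_22 = 231/660 = 0.35
I − A =
  [   0.90    -0.40]
  [  -0.25     0.65]
det(I−A) = (0.90)(0.65) − (-0.40)(-0.25) = 0.4850
adj(I−A) = [[0.65, 0.40], [0.25, 0.90]]
(I − A)⁻¹ = adj(I−A) / det(I−A) ≈
  [   1.3402     0.8247]
  [   0.5155     1.8557]
First solve x = (I − A)⁻¹ d = adj(I−A)·d / det(I−A); in particular x_2 = (0.25·300 + 0.90·220) / 0.4850 = 273.00 / 0.4850 ≈ 562.8866.
Intermediate flow from 1 to 2: z_12 = a_12 · x_2 = 0.40 × 273.00 / 0.4850 = 109.20 / 0.4850 ≈ 225.15.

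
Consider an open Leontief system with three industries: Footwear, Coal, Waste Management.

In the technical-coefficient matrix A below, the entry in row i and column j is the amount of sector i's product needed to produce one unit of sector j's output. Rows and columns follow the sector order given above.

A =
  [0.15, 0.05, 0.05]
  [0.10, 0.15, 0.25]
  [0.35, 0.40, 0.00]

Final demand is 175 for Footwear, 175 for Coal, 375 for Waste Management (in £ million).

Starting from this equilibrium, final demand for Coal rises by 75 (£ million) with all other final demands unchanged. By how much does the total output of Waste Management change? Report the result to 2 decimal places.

I − A =
  [   0.85    -0.05    -0.05]
  [  -0.10     0.85    -0.25]
  [  -0.35    -0.40     1.00]
Cofactors of I−A, C_ij = (−1)^(i+j)·(minor ij) (rows/columns in the sector order above):
  C_11 = (0.85)(1.00) − (-0.25)(-0.40) = 0.7500
  C_12 = −[(-0.10)(1.00) − (-0.25)(-0.35)] = 0.1875
  C_13 = (-0.10)(-0.40) − (0.85)(-0.35) = 0.3375
  C_21 = −[(-0.05)(1.00) − (-0.05)(-0.40)] = 0.0700
  C_22 = (0.85)(1.00) − (-0.05)(-0.35) = 0.8325
  C_23 = −[(0.85)(-0.40) − (-0.05)(-0.35)] = 0.3575
  C_31 = (-0.05)(-0.25) − (-0.05)(0.85) = 0.0550
  C_32 = −[(0.85)(-0.25) − (-0.05)(-0.10)] = 0.2175
  C_33 = (0.85)(0.85) − (-0.05)(-0.10) = 0.7175
det(I−A) = Σ_j (I−A)_1j·C_1j = (0.85)(0.7500) + (-0.05)(0.1875) + (-0.05)(0.3375) = 0.61125
adj(I−A) = Cᵀ =
  [ 0.7500   0.0700   0.0550]
  [ 0.1875   0.8325   0.2175]
  [ 0.3375   0.3575   0.7175]
(I − A)⁻¹ = adj(I−A) / det(I−A) ≈
  [   1.2270     0.1145     0.0900]
  [   0.3067     1.3620     0.3558]
  [   0.5521     0.5849     1.1738]
Δx = (I − A)⁻¹ Δd with Δd having +75 in the Coal component and 0 elsewhere.
So Δx_W = L_WC · (+75), where L_WC = adj(I−A)_WC / det(I−A) = 0.3575 / 0.61125.
Δx_W = 0.3575 × (+75) / 0.61125 = 26.8125 / 0.61125 ≈ 43.87.

Δx_W = 43.87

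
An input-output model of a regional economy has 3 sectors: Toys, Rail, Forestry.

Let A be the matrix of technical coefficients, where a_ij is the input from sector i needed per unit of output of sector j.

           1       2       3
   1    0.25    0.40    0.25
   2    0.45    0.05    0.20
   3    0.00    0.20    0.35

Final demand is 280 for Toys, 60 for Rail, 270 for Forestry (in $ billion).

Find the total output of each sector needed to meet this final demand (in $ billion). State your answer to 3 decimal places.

I − A =
  [   0.75    -0.40    -0.25]
  [  -0.45     0.95    -0.20]
  [   0.00    -0.20     0.65]
Cofactors of I−A, C_ij = (−1)^(i+j)·(minor ij) (rows/columns in the sector order above):
  C_11 = (0.95)(0.65) − (-0.20)(-0.20) = 0.5775
  C_12 = −[(-0.45)(0.65) − (-0.20)(0.00)] = 0.2925
  C_13 = (-0.45)(-0.20) − (0.95)(0.00) = 0.0900
  C_21 = −[(-0.40)(0.65) − (-0.25)(-0.20)] = 0.3100
  C_22 = (0.75)(0.65) − (-0.25)(0.00) = 0.4875
  C_23 = −[(0.75)(-0.20) − (-0.40)(0.00)] = 0.1500
  C_31 = (-0.40)(-0.20) − (-0.25)(0.95) = 0.3175
  C_32 = −[(0.75)(-0.20) − (-0.25)(-0.45)] = 0.2625
  C_33 = (0.75)(0.95) − (-0.40)(-0.45) = 0.5325
det(I−A) = Σ_j (I−A)_1j·C_1j = (0.75)(0.5775) + (-0.40)(0.2925) + (-0.25)(0.0900) = 0.293625
adj(I−A) = Cᵀ =
  [ 0.5775   0.3100   0.3175]
  [ 0.2925   0.4875   0.2625]
  [ 0.0900   0.1500   0.5325]
(I − A)⁻¹ = adj(I−A) / det(I−A) ≈
  [   1.9668     1.0558     1.0813]
  [   0.9962     1.6603     0.8940]
  [   0.3065     0.5109     1.8135]
x = (I − A)⁻¹ d = adj(I−A)·d / det(I−A), with det(I−A) = 0.293625:
  x_1 = (0.5775·280 + 0.3100·60 + 0.3175·270) / 0.293625 = 266.025 / 0.293625 ≈ 906.003
  x_2 = (0.2925·280 + 0.4875·60 + 0.2625·270) / 0.293625 = 182.025 / 0.293625 ≈ 619.923
  x_3 = (0.0900·280 + 0.1500·60 + 0.5325·270) / 0.293625 = 177.975 / 0.293625 ≈ 606.130

x_1 = 906.003, x_2 = 619.923, x_3 = 606.130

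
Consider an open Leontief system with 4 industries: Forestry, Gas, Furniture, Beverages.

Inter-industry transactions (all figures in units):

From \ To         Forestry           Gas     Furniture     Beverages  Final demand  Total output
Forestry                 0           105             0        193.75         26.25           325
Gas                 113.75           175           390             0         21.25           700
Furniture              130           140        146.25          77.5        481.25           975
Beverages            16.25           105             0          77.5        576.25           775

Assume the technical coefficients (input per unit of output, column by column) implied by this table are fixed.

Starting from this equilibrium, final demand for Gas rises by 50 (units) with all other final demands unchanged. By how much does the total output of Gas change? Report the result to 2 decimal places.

Δx_2 = 92.10

Technical coefficients a_ij = z_ij / X_j:
  a_11 = 0/325 = 0.00, a_21 = 113.75/325 = 0.35, a_31 = 130/325 = 0.40, a_41 = 16.25/325 = 0.05
  a_12 = 105/700 = 0.15, a_22 = 175/700 = 0.25, a_32 = 140/700 = 0.20, a_42 = 105/700 = 0.15
  a_13 = 0/975 = 0.00, a_23 = 390/975 = 0.40, a_33 = 146.25/975 = 0.15, a_43 = 0/975 = 0.00
  a_14 = 193.75/775 = 0.25, a_24 = 0/775 = 0.00, a_34 = 77.5/775 = 0.10, a_44 = 77.5/775 = 0.10
I − A =
  [   1.00    -0.15     0.00    -0.25]
  [  -0.35     0.75    -0.40     0.00]
  [  -0.40    -0.20     0.85    -0.10]
  [  -0.05    -0.15     0.00     0.90]
Compute the cofactors C_ij = (−1)^(i+j)·(3×3 minor ij) of I−A; the adjugate is their transpose:
adj(I−A) = Cᵀ =
  [ 0.495750   0.146625   0.069000   0.145375]
  [ 0.413750   0.754375   0.355000   0.154375]
  [ 0.342000   0.262250   0.605250   0.162250]
  [ 0.096500   0.133875   0.063000   0.488875]
det(I−A) = Σ_j (I−A)_1j·C_1j = (1.00)(0.495750) + (-0.15)(0.413750) + (0.00)(0.342000) + (-0.25)(0.096500) = 0.4095625
(I − A)⁻¹ = adj(I−A) / det(I−A) ≈
  [   1.2104     0.3580     0.1685     0.3550]
  [   1.0102     1.8419     0.8668     0.3769]
  [   0.8350     0.6403     1.4778     0.3962]
  [   0.2356     0.3269     0.1538     1.1937]
Δx = (I − A)⁻¹ Δd with Δd having +50 in the Gas component and 0 elsewhere.
So Δx_2 = L_22 · (+50), where L_22 = adj(I−A)_22 / det(I−A) = 0.754375 / 0.4095625.
Δx_2 = 0.754375 × (+50) / 0.4095625 = 37.71875 / 0.4095625 ≈ 92.10.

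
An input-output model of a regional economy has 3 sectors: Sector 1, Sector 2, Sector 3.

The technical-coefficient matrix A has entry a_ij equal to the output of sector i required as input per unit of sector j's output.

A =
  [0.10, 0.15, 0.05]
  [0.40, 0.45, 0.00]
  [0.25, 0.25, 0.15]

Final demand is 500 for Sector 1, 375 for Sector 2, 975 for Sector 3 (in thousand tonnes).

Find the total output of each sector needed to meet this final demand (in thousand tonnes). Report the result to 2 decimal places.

x_1 = 874.78, x_2 = 1318.02, x_3 = 1792.00

I − A =
  [   0.90    -0.15    -0.05]
  [  -0.40     0.55     0.00]
  [  -0.25    -0.25     0.85]
Cofactors of I−A, C_ij = (−1)^(i+j)·(minor ij) (rows/columns in the sector order above):
  C_11 = (0.55)(0.85) − (0.00)(-0.25) = 0.4675
  C_12 = −[(-0.40)(0.85) − (0.00)(-0.25)] = 0.3400
  C_13 = (-0.40)(-0.25) − (0.55)(-0.25) = 0.2375
  C_21 = −[(-0.15)(0.85) − (-0.05)(-0.25)] = 0.1400
  C_22 = (0.90)(0.85) − (-0.05)(-0.25) = 0.7525
  C_23 = −[(0.90)(-0.25) − (-0.15)(-0.25)] = 0.2625
  C_31 = (-0.15)(0.00) − (-0.05)(0.55) = 0.0275
  C_32 = −[(0.90)(0.00) − (-0.05)(-0.40)] = 0.0200
  C_33 = (0.90)(0.55) − (-0.15)(-0.40) = 0.4350
det(I−A) = Σ_j (I−A)_1j·C_1j = (0.90)(0.4675) + (-0.15)(0.3400) + (-0.05)(0.2375) = 0.357875
adj(I−A) = Cᵀ =
  [ 0.4675   0.1400   0.0275]
  [ 0.3400   0.7525   0.0200]
  [ 0.2375   0.2625   0.4350]
(I − A)⁻¹ = adj(I−A) / det(I−A) ≈
  [   1.3063     0.3912     0.0768]
  [   0.9501     2.1027     0.0559]
  [   0.6636     0.7335     1.2155]
x = (I − A)⁻¹ d = adj(I−A)·d / det(I−A), with det(I−A) = 0.357875:
  x_1 = (0.4675·500 + 0.1400·375 + 0.0275·975) / 0.357875 = 313.0625 / 0.357875 ≈ 874.78
  x_2 = (0.3400·500 + 0.7525·375 + 0.0200·975) / 0.357875 = 471.6875 / 0.357875 ≈ 1318.02
  x_3 = (0.2375·500 + 0.2625·375 + 0.4350·975) / 0.357875 = 641.3125 / 0.357875 ≈ 1792.00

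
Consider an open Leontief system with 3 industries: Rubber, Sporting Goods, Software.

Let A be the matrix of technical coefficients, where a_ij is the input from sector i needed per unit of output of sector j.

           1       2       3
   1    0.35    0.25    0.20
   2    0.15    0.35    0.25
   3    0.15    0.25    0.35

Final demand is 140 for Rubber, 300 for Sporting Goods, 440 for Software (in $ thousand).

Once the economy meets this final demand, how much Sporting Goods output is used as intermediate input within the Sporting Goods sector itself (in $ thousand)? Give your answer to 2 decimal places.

I − A =
  [   0.65    -0.25    -0.20]
  [  -0.15     0.65    -0.25]
  [  -0.15    -0.25     0.65]
Cofactors of I−A, C_ij = (−1)^(i+j)·(minor ij) (rows/columns in the sector order above):
  C_11 = (0.65)(0.65) − (-0.25)(-0.25) = 0.3600
  C_12 = −[(-0.15)(0.65) − (-0.25)(-0.15)] = 0.1350
  C_13 = (-0.15)(-0.25) − (0.65)(-0.15) = 0.1350
  C_21 = −[(-0.25)(0.65) − (-0.20)(-0.25)] = 0.2125
  C_22 = (0.65)(0.65) − (-0.20)(-0.15) = 0.3925
  C_23 = −[(0.65)(-0.25) − (-0.25)(-0.15)] = 0.2000
  C_31 = (-0.25)(-0.25) − (-0.20)(0.65) = 0.1925
  C_32 = −[(0.65)(-0.25) − (-0.20)(-0.15)] = 0.1925
  C_33 = (0.65)(0.65) − (-0.25)(-0.15) = 0.3850
det(I−A) = Σ_j (I−A)_1j·C_1j = (0.65)(0.3600) + (-0.25)(0.1350) + (-0.20)(0.1350) = 0.17325
adj(I−A) = Cᵀ =
  [ 0.3600   0.2125   0.1925]
  [ 0.1350   0.3925   0.1925]
  [ 0.1350   0.2000   0.3850]
(I − A)⁻¹ = adj(I−A) / det(I−A) ≈
  [   2.0779     1.2266     1.1111]
  [   0.7792     2.2655     1.1111]
  [   0.7792     1.1544     2.2222]
First solve x = (I − A)⁻¹ d = adj(I−A)·d / det(I−A); in particular x_2 = (0.1350·140 + 0.3925·300 + 0.1925·440) / 0.17325 = 221.35 / 0.17325 ≈ 1277.6335.
Intermediate flow from 2 to 2: z_22 = a_22 · x_2 = 0.35 × 221.35 / 0.17325 = 77.4725 / 0.17325 ≈ 447.17.

z_22 = 447.17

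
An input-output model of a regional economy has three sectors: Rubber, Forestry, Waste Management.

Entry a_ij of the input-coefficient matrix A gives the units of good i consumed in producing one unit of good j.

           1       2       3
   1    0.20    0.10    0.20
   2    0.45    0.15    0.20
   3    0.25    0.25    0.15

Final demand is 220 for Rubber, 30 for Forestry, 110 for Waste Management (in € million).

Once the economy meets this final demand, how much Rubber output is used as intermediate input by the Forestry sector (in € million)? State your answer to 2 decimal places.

z_12 = 32.94

I − A =
  [   0.80    -0.10    -0.20]
  [  -0.45     0.85    -0.20]
  [  -0.25    -0.25     0.85]
Cofactors of I−A, C_ij = (−1)^(i+j)·(minor ij) (rows/columns in the sector order above):
  C_11 = (0.85)(0.85) − (-0.20)(-0.25) = 0.6725
  C_12 = −[(-0.45)(0.85) − (-0.20)(-0.25)] = 0.4325
  C_13 = (-0.45)(-0.25) − (0.85)(-0.25) = 0.3250
  C_21 = −[(-0.10)(0.85) − (-0.20)(-0.25)] = 0.1350
  C_22 = (0.80)(0.85) − (-0.20)(-0.25) = 0.6300
  C_23 = −[(0.80)(-0.25) − (-0.10)(-0.25)] = 0.2250
  C_31 = (-0.10)(-0.20) − (-0.20)(0.85) = 0.1900
  C_32 = −[(0.80)(-0.20) − (-0.20)(-0.45)] = 0.2500
  C_33 = (0.80)(0.85) − (-0.10)(-0.45) = 0.6350
det(I−A) = Σ_j (I−A)_1j·C_1j = (0.80)(0.6725) + (-0.10)(0.4325) + (-0.20)(0.3250) = 0.42975
adj(I−A) = Cᵀ =
  [ 0.6725   0.1350   0.1900]
  [ 0.4325   0.6300   0.2500]
  [ 0.3250   0.2250   0.6350]
(I − A)⁻¹ = adj(I−A) / det(I−A) ≈
  [   1.5649     0.3141     0.4421]
  [   1.0064     1.4660     0.5817]
  [   0.7563     0.5236     1.4776]
First solve x = (I − A)⁻¹ d = adj(I−A)·d / det(I−A); in particular x_2 = (0.4325·220 + 0.6300·30 + 0.2500·110) / 0.42975 = 141.55 / 0.42975 ≈ 329.3775.
Intermediate flow from 1 to 2: z_12 = a_12 · x_2 = 0.10 × 141.55 / 0.42975 = 14.155 / 0.42975 ≈ 32.94.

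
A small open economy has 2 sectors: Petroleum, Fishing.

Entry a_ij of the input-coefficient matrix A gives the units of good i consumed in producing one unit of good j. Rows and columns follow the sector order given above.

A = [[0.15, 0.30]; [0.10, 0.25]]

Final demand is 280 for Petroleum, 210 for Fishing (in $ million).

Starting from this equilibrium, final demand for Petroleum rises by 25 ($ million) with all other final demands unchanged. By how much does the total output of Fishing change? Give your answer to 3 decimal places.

I − A =
  [   0.85    -0.30]
  [  -0.10     0.75]
det(I−A) = (0.85)(0.75) − (-0.30)(-0.10) = 0.6075
adj(I−A) = [[0.75, 0.30], [0.10, 0.85]]
(I − A)⁻¹ = adj(I−A) / det(I−A) ≈
  [   1.2346     0.4938]
  [   0.1646     1.3992]
Δx = (I − A)⁻¹ Δd with Δd having +25 in the Petroleum component and 0 elsewhere.
So Δx_F = L_FP · (+25), where L_FP = adj(I−A)_FP / det(I−A) = 0.10 / 0.6075.
Δx_F = 0.10 × (+25) / 0.6075 = 2.50 / 0.6075 ≈ 4.115.

Δx_F = 4.115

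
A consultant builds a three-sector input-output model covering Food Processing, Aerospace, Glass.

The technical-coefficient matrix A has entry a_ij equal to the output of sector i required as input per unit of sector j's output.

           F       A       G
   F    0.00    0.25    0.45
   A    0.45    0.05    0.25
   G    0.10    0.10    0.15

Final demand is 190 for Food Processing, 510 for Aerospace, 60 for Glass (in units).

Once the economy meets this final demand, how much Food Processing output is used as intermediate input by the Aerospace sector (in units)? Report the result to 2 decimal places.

I − A =
  [   1.00    -0.25    -0.45]
  [  -0.45     0.95    -0.25]
  [  -0.10    -0.10     0.85]
Cofactors of I−A, C_ij = (−1)^(i+j)·(minor ij) (rows/columns in the sector order above):
  C_11 = (0.95)(0.85) − (-0.25)(-0.10) = 0.7825
  C_12 = −[(-0.45)(0.85) − (-0.25)(-0.10)] = 0.4075
  C_13 = (-0.45)(-0.10) − (0.95)(-0.10) = 0.1400
  C_21 = −[(-0.25)(0.85) − (-0.45)(-0.10)] = 0.2575
  C_22 = (1.00)(0.85) − (-0.45)(-0.10) = 0.8050
  C_23 = −[(1.00)(-0.10) − (-0.25)(-0.10)] = 0.1250
  C_31 = (-0.25)(-0.25) − (-0.45)(0.95) = 0.4900
  C_32 = −[(1.00)(-0.25) − (-0.45)(-0.45)] = 0.4525
  C_33 = (1.00)(0.95) − (-0.25)(-0.45) = 0.8375
det(I−A) = Σ_j (I−A)_1j·C_1j = (1.00)(0.7825) + (-0.25)(0.4075) + (-0.45)(0.1400) = 0.617625
adj(I−A) = Cᵀ =
  [ 0.7825   0.2575   0.4900]
  [ 0.4075   0.8050   0.4525]
  [ 0.1400   0.1250   0.8375]
(I − A)⁻¹ = adj(I−A) / det(I−A) ≈
  [   1.2670     0.4169     0.7934]
  [   0.6598     1.3034     0.7326]
  [   0.2267     0.2024     1.3560]
First solve x = (I − A)⁻¹ d = adj(I−A)·d / det(I−A); in particular x_A = (0.4075·190 + 0.8050·510 + 0.4525·60) / 0.617625 = 515.125 / 0.617625 ≈ 834.0417.
Intermediate flow from F to A: z_FA = a_FA · x_A = 0.25 × 515.125 / 0.617625 = 128.78125 / 0.617625 ≈ 208.51.

z_FA = 208.51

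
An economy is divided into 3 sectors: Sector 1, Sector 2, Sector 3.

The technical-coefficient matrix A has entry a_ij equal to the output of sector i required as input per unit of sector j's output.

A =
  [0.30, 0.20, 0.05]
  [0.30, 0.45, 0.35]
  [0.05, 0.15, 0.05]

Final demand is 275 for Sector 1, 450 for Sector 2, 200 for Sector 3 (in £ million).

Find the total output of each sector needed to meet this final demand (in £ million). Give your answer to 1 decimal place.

x_1 = 897.1, x_2 = 1635.9, x_3 = 516.0

I − A =
  [   0.70    -0.20    -0.05]
  [  -0.30     0.55    -0.35]
  [  -0.05    -0.15     0.95]
Cofactors of I−A, C_ij = (−1)^(i+j)·(minor ij) (rows/columns in the sector order above):
  C_11 = (0.55)(0.95) − (-0.35)(-0.15) = 0.4700
  C_12 = −[(-0.30)(0.95) − (-0.35)(-0.05)] = 0.3025
  C_13 = (-0.30)(-0.15) − (0.55)(-0.05) = 0.0725
  C_21 = −[(-0.20)(0.95) − (-0.05)(-0.15)] = 0.1975
  C_22 = (0.70)(0.95) − (-0.05)(-0.05) = 0.6625
  C_23 = −[(0.70)(-0.15) − (-0.20)(-0.05)] = 0.1150
  C_31 = (-0.20)(-0.35) − (-0.05)(0.55) = 0.0975
  C_32 = −[(0.70)(-0.35) − (-0.05)(-0.30)] = 0.2600
  C_33 = (0.70)(0.55) − (-0.20)(-0.30) = 0.3250
det(I−A) = Σ_j (I−A)_1j·C_1j = (0.70)(0.4700) + (-0.20)(0.3025) + (-0.05)(0.0725) = 0.264875
adj(I−A) = Cᵀ =
  [ 0.4700   0.1975   0.0975]
  [ 0.3025   0.6625   0.2600]
  [ 0.0725   0.1150   0.3250]
(I − A)⁻¹ = adj(I−A) / det(I−A) ≈
  [   1.7744     0.7456     0.3681]
  [   1.1420     2.5012     0.9816]
  [   0.2737     0.4342     1.2270]
x = (I − A)⁻¹ d = adj(I−A)·d / det(I−A), with det(I−A) = 0.264875:
  x_1 = (0.4700·275 + 0.1975·450 + 0.0975·200) / 0.264875 = 237.625 / 0.264875 ≈ 897.1
  x_2 = (0.3025·275 + 0.6625·450 + 0.2600·200) / 0.264875 = 433.3125 / 0.264875 ≈ 1635.9
  x_3 = (0.0725·275 + 0.1150·450 + 0.3250·200) / 0.264875 = 136.6875 / 0.264875 ≈ 516.0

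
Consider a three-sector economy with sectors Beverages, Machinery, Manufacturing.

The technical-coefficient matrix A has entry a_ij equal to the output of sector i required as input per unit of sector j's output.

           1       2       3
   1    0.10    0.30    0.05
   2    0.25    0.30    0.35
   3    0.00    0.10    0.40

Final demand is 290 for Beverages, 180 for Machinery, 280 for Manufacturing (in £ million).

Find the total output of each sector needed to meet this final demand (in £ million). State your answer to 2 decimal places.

x_1 = 613.32, x_2 = 774.02, x_3 = 595.67

I − A =
  [   0.90    -0.30    -0.05]
  [  -0.25     0.70    -0.35]
  [   0.00    -0.10     0.60]
Cofactors of I−A, C_ij = (−1)^(i+j)·(minor ij) (rows/columns in the sector order above):
  C_11 = (0.70)(0.60) − (-0.35)(-0.10) = 0.3850
  C_12 = −[(-0.25)(0.60) − (-0.35)(0.00)] = 0.1500
  C_13 = (-0.25)(-0.10) − (0.70)(0.00) = 0.0250
  C_21 = −[(-0.30)(0.60) − (-0.05)(-0.10)] = 0.1850
  C_22 = (0.90)(0.60) − (-0.05)(0.00) = 0.5400
  C_23 = −[(0.90)(-0.10) − (-0.30)(0.00)] = 0.0900
  C_31 = (-0.30)(-0.35) − (-0.05)(0.70) = 0.1400
  C_32 = −[(0.90)(-0.35) − (-0.05)(-0.25)] = 0.3275
  C_33 = (0.90)(0.70) − (-0.30)(-0.25) = 0.5550
det(I−A) = Σ_j (I−A)_1j·C_1j = (0.90)(0.3850) + (-0.30)(0.1500) + (-0.05)(0.0250) = 0.30025
adj(I−A) = Cᵀ =
  [ 0.3850   0.1850   0.1400]
  [ 0.1500   0.5400   0.3275]
  [ 0.0250   0.0900   0.5550]
(I − A)⁻¹ = adj(I−A) / det(I−A) ≈
  [   1.2823     0.6162     0.4663]
  [   0.4996     1.7985     1.0908]
  [   0.0833     0.2998     1.8485]
x = (I − A)⁻¹ d = adj(I−A)·d / det(I−A), with det(I−A) = 0.30025:
  x_1 = (0.3850·290 + 0.1850·180 + 0.1400·280) / 0.30025 = 184.15 / 0.30025 ≈ 613.32
  x_2 = (0.1500·290 + 0.5400·180 + 0.3275·280) / 0.30025 = 232.40 / 0.30025 ≈ 774.02
  x_3 = (0.0250·290 + 0.0900·180 + 0.5550·280) / 0.30025 = 178.85 / 0.30025 ≈ 595.67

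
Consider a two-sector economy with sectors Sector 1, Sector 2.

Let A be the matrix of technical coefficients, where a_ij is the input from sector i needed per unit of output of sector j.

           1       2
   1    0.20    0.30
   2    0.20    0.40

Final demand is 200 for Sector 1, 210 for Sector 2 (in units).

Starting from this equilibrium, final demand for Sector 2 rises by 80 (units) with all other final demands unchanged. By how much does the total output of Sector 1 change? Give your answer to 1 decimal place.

Δx_1 = 57.1

I − A =
  [   0.80    -0.30]
  [  -0.20     0.60]
det(I−A) = (0.80)(0.60) − (-0.30)(-0.20) = 0.4200
adj(I−A) = [[0.60, 0.30], [0.20, 0.80]]
(I − A)⁻¹ = adj(I−A) / det(I−A) ≈
  [   1.4286     0.7143]
  [   0.4762     1.9048]
Δx = (I − A)⁻¹ Δd with Δd having +80 in the Sector 2 component and 0 elsewhere.
So Δx_1 = L_12 · (+80), where L_12 = adj(I−A)_12 / det(I−A) = 0.30 / 0.4200.
Δx_1 = 0.30 × (+80) / 0.4200 = 24.00 / 0.4200 ≈ 57.1.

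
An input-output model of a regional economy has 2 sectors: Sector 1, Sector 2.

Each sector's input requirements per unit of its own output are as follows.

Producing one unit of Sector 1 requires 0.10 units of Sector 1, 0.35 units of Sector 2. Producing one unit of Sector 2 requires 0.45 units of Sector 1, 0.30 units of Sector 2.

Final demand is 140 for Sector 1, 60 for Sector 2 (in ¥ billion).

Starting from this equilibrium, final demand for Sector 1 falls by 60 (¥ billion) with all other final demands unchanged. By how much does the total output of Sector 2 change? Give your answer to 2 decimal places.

Δx_2 = -44.44

I − A =
  [   0.90    -0.45]
  [  -0.35     0.70]
det(I−A) = (0.90)(0.70) − (-0.45)(-0.35) = 0.4725
adj(I−A) = [[0.70, 0.45], [0.35, 0.90]]
(I − A)⁻¹ = adj(I−A) / det(I−A) ≈
  [   1.4815     0.9524]
  [   0.7407     1.9048]
Δx = (I − A)⁻¹ Δd with Δd having -60 in the Sector 1 component and 0 elsewhere.
So Δx_2 = L_21 · (-60), where L_21 = adj(I−A)_21 / det(I−A) = 0.35 / 0.4725.
Δx_2 = 0.35 × (-60) / 0.4725 = -21.00 / 0.4725 ≈ -44.44.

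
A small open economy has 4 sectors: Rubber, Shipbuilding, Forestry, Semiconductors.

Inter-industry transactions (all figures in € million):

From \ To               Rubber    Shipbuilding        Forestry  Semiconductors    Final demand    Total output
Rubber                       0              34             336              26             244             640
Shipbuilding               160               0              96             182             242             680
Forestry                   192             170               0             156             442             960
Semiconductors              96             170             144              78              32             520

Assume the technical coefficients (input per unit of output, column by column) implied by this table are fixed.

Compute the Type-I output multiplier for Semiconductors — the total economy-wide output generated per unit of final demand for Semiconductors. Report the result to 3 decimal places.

m_4 = 3.505

Technical coefficients a_ij = z_ij / X_j:
  a_11 = 0/640 = 0.00, a_21 = 160/640 = 0.25, a_31 = 192/640 = 0.30, a_41 = 96/640 = 0.15
  a_12 = 34/680 = 0.05, a_22 = 0/680 = 0.00, a_32 = 170/680 = 0.25, a_42 = 170/680 = 0.25
  a_13 = 336/960 = 0.35, a_23 = 96/960 = 0.10, a_33 = 0/960 = 0.00, a_43 = 144/960 = 0.15
  a_14 = 26/520 = 0.05, a_24 = 182/520 = 0.35, a_34 = 156/520 = 0.30, a_44 = 78/520 = 0.15
I − A =
  [   1.00    -0.05    -0.35    -0.05]
  [  -0.25     1.00    -0.10    -0.35]
  [  -0.30    -0.25     1.00    -0.30]
  [  -0.15    -0.25    -0.15     0.85]
Compute the cofactors C_ij = (−1)^(i+j)·(3×3 minor ij) of I−A; the adjugate is their transpose:
adj(I−A) = Cᵀ =
  [ 0.675625   0.155250   0.282500   0.203375]
  [ 0.299500   0.690250   0.231375   0.383500]
  [ 0.358750   0.304375   0.738625   0.407125]
  [ 0.270625   0.284125   0.248250   0.834125]
det(I−A) = Σ_j (I−A)_1j·C_1j = (1.00)(0.675625) + (-0.05)(0.299500) + (-0.35)(0.358750) + (-0.05)(0.270625) = 0.52155625
(I − A)⁻¹ = adj(I−A) / det(I−A) ≈
  [   1.2954     0.2977     0.5416     0.3899]
  [   0.5742     1.3234     0.4436     0.7353]
  [   0.6878     0.5836     1.4162     0.7806]
  [   0.5189     0.5448     0.4760     1.5993]
The output multiplier for sector j is the column-j sum of the Leontief inverse (I − A)⁻¹ = adj(I−A) / det(I−A).
Column 4 of adj(I−A): (0.203375, 0.383500, 0.407125, 0.834125); det(I−A) = 0.52155625.
m_4 = (0.203375 + 0.383500 + 0.407125 + 0.834125) / 0.52155625 = 1.828125 / 0.52155625 ≈ 3.505.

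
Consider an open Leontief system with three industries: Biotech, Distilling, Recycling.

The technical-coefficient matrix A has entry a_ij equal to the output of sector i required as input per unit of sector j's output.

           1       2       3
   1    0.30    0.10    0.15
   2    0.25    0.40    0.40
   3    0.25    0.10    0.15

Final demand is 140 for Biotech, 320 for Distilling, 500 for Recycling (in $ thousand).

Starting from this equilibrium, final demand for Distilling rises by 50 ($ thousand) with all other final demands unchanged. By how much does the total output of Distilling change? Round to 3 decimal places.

I − A =
  [   0.70    -0.10    -0.15]
  [  -0.25     0.60    -0.40]
  [  -0.25    -0.10     0.85]
Cofactors of I−A, C_ij = (−1)^(i+j)·(minor ij) (rows/columns in the sector order above):
  C_11 = (0.60)(0.85) − (-0.40)(-0.10) = 0.4700
  C_12 = −[(-0.25)(0.85) − (-0.40)(-0.25)] = 0.3125
  C_13 = (-0.25)(-0.10) − (0.60)(-0.25) = 0.1750
  C_21 = −[(-0.10)(0.85) − (-0.15)(-0.10)] = 0.1000
  C_22 = (0.70)(0.85) − (-0.15)(-0.25) = 0.5575
  C_23 = −[(0.70)(-0.10) − (-0.10)(-0.25)] = 0.0950
  C_31 = (-0.10)(-0.40) − (-0.15)(0.60) = 0.1300
  C_32 = −[(0.70)(-0.40) − (-0.15)(-0.25)] = 0.3175
  C_33 = (0.70)(0.60) − (-0.10)(-0.25) = 0.3950
det(I−A) = Σ_j (I−A)_1j·C_1j = (0.70)(0.4700) + (-0.10)(0.3125) + (-0.15)(0.1750) = 0.2715
adj(I−A) = Cᵀ =
  [ 0.4700   0.1000   0.1300]
  [ 0.3125   0.5575   0.3175]
  [ 0.1750   0.0950   0.3950]
(I − A)⁻¹ = adj(I−A) / det(I−A) ≈
  [   1.7311     0.3683     0.4788]
  [   1.1510     2.0534     1.1694]
  [   0.6446     0.3499     1.4549]
Δx = (I − A)⁻¹ Δd with Δd having +50 in the Distilling component and 0 elsewhere.
So Δx_2 = L_22 · (+50), where L_22 = adj(I−A)_22 / det(I−A) = 0.5575 / 0.2715.
Δx_2 = 0.5575 × (+50) / 0.2715 = 27.875 / 0.2715 ≈ 102.670.

Δx_2 = 102.670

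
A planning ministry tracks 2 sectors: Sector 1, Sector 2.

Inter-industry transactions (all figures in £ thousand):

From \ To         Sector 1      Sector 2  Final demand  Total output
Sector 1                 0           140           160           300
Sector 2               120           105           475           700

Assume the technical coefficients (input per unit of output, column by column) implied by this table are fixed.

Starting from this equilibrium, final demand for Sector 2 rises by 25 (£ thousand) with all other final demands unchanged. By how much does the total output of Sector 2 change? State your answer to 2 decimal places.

Δx_2 = 32.47

Technical coefficients a_ij = z_ij / X_j:
  a_11 = 0/300 = 0.00, a_21 = 120/300 = 0.40
  a_12 = 140/700 = 0.20, a_22 = 105/700 = 0.15
I − A =
  [   1.00    -0.20]
  [  -0.40     0.85]
det(I−A) = (1.00)(0.85) − (-0.20)(-0.40) = 0.7700
adj(I−A) = [[0.85, 0.20], [0.40, 1.00]]
(I − A)⁻¹ = adj(I−A) / det(I−A) ≈
  [   1.1039     0.2597]
  [   0.5195     1.2987]
Δx = (I − A)⁻¹ Δd with Δd having +25 in the Sector 2 component and 0 elsewhere.
So Δx_2 = L_22 · (+25), where L_22 = adj(I−A)_22 / det(I−A) = 1.00 / 0.7700.
Δx_2 = 1.00 × (+25) / 0.7700 = 25.00 / 0.7700 ≈ 32.47.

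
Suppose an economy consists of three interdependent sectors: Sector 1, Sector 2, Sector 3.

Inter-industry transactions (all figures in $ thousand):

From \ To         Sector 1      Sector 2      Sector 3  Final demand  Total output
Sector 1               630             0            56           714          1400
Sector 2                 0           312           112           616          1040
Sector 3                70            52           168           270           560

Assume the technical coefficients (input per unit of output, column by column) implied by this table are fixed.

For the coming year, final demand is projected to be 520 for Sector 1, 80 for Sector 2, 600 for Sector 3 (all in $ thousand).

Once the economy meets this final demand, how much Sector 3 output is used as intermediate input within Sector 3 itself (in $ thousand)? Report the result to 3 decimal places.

z_33 = 289.520

Technical coefficients a_ij = z_ij / X_j:
  a_11 = 630/1400 = 0.45, a_21 = 0/1400 = 0.00, a_31 = 70/1400 = 0.05
  a_12 = 0/1040 = 0.00, a_22 = 312/1040 = 0.30, a_32 = 52/1040 = 0.05
  a_13 = 56/560 = 0.10, a_23 = 112/560 = 0.20, a_33 = 168/560 = 0.30
I − A =
  [   0.55     0.00    -0.10]
  [   0.00     0.70    -0.20]
  [  -0.05    -0.05     0.70]
Cofactors of I−A, C_ij = (−1)^(i+j)·(minor ij) (rows/columns in the sector order above):
  C_11 = (0.70)(0.70) − (-0.20)(-0.05) = 0.4800
  C_12 = −[(0.00)(0.70) − (-0.20)(-0.05)] = 0.0100
  C_13 = (0.00)(-0.05) − (0.70)(-0.05) = 0.0350
  C_21 = −[(0.00)(0.70) − (-0.10)(-0.05)] = 0.0050
  C_22 = (0.55)(0.70) − (-0.10)(-0.05) = 0.3800
  C_23 = −[(0.55)(-0.05) − (0.00)(-0.05)] = 0.0275
  C_31 = (0.00)(-0.20) − (-0.10)(0.70) = 0.0700
  C_32 = −[(0.55)(-0.20) − (-0.10)(0.00)] = 0.1100
  C_33 = (0.55)(0.70) − (0.00)(0.00) = 0.3850
det(I−A) = Σ_j (I−A)_1j·C_1j = (0.55)(0.4800) + (0.00)(0.0100) + (-0.10)(0.0350) = 0.2605
adj(I−A) = Cᵀ =
  [ 0.4800   0.0050   0.0700]
  [ 0.0100   0.3800   0.1100]
  [ 0.0350   0.0275   0.3850]
(I − A)⁻¹ = adj(I−A) / det(I−A) ≈
  [   1.8426     0.0192     0.2687]
  [   0.0384     1.4587     0.4223]
  [   0.1344     0.1056     1.4779]
First solve x = (I − A)⁻¹ d = adj(I−A)·d / det(I−A); in particular x_3 = (0.0350·520 + 0.0275·80 + 0.3850·600) / 0.2605 = 251.40 / 0.2605 ≈ 965.06718.
Intermediate flow from 3 to 3: z_33 = a_33 · x_3 = 0.30 × 251.40 / 0.2605 = 75.42 / 0.2605 ≈ 289.520.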